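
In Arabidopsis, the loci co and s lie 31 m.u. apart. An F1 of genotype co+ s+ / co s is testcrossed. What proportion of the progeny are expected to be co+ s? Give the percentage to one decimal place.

A map distance of 31 m.u. corresponds to a recombination frequency of 0.310.
The F1 is co+ s+ / co s, so co+ s is a recombinant gamete class with expected frequency r/2 = 0.310/2 = 0.1550.
That is 0.1550 = 15.5% of the progeny.

15.5%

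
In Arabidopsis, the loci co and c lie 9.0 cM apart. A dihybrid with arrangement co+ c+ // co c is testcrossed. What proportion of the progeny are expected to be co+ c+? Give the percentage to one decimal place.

45.5%

A map distance of 9.0 cM corresponds to a recombination frequency of 0.090.
The F1 is co+ c+ / co c, so co+ c+ is a parental gamete class with expected frequency (1 − r)/2 = 0.910/2 = 0.4550.
That is 0.4550 = 45.5% of the progeny.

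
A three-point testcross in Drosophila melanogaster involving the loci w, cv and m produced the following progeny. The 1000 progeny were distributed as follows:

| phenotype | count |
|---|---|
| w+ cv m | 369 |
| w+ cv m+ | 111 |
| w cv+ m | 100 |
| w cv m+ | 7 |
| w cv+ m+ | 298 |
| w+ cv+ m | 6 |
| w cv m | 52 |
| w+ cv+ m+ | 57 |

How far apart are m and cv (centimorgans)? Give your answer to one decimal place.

22.4 centimorgans

The two most frequent reciprocal classes, w cv+ m+ and w+ cv m, are the parental types, so the F1 was w cv+ m+ / w+ cv m.
The two rarest classes, w cv m+ and w+ cv+ m, are the double crossovers. Comparing them with the parentals, only the cv allele has switched, so cv is the middle locus and the order is m – cv – w.
Crossovers in the m–cv interval produce the single-crossover classes w cv+ m and w+ cv m+ (100 + 111 = 211) plus the double crossovers (13).
RF(m–cv) = (211 + 13) / 1000 = 224/1000 = 0.2240 → 22.4 centimorgans.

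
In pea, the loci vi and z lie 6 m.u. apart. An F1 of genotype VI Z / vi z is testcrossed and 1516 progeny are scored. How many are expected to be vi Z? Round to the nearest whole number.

A map distance of 6 m.u. corresponds to a recombination frequency of 0.060.
The F1 is VI Z / vi z, so vi Z is a recombinant gamete class with expected frequency r/2 = 0.060/2 = 0.0300.
Expected number = 0.0300 × 1516 = 45.48 ≈ 45.

45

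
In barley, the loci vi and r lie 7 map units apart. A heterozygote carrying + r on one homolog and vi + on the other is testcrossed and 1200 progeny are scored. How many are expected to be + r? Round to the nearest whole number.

A map distance of 7 map units corresponds to a recombination frequency of 0.070.
The F1 is + r / vi +, so + r is a parental gamete class with expected frequency (1 − r)/2 = 0.930/2 = 0.4650.
Expected number = 0.4650 × 1200 = 558.00 ≈ 558.

558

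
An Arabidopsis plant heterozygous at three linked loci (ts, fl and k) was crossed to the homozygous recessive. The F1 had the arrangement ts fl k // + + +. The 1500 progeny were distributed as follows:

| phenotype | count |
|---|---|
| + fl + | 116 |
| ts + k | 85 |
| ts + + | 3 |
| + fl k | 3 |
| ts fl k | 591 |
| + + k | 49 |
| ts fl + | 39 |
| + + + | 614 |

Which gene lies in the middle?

The two rarest classes, + fl k and ts + +, are the double crossovers. Comparing them with the parentals, only the ts allele has switched, so ts is the middle locus and the order is k – ts – fl.

ts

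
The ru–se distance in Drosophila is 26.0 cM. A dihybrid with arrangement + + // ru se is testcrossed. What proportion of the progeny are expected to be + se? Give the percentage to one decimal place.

13.0%

A map distance of 26.0 cM corresponds to a recombination frequency of 0.260.
The F1 is + + / ru se, so + se is a recombinant gamete class with expected frequency r/2 = 0.260/2 = 0.1300.
That is 0.1300 = 13.0% of the progeny.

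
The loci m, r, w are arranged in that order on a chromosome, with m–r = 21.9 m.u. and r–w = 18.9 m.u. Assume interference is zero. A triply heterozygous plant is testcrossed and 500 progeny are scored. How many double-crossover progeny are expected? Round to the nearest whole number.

21

Map distances give recombination frequencies of 0.219 and 0.189 for the two intervals.
With no interference, expected double-crossover frequency = 0.219 × 0.189 = 0.04139.
Expected number = 0.04139 × 500 = 20.70 ≈ 21.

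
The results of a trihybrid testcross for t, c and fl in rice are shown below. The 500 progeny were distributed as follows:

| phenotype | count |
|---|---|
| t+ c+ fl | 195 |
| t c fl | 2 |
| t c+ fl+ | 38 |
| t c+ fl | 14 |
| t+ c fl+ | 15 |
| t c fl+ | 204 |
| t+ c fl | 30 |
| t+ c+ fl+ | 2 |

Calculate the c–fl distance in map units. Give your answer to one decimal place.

14.4 map units

The two most frequent reciprocal classes, t+ c+ fl and t c fl+, are the parental types, so the F1 was t+ c+ fl / t c fl+.
The two rarest classes, t+ c+ fl+ and t c fl, are the double crossovers. Comparing them with the parentals, only the fl allele has switched, so fl is the middle locus and the order is t – fl – c.
Crossovers in the fl–c interval produce the single-crossover classes t+ c fl and t c+ fl+ (30 + 38 = 68) plus the double crossovers (4).
RF(fl–c) = (68 + 4) / 500 = 72/500 = 0.1440 → 14.4 map units.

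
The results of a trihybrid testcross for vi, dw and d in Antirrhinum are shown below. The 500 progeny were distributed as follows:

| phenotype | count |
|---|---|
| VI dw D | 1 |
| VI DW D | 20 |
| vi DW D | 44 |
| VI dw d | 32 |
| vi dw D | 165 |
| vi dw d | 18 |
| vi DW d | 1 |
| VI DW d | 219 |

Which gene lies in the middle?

vi

The two most frequent reciprocal classes, VI DW d and vi dw D, are the parental types, so the F1 was VI DW d / vi dw D.
The two rarest classes, vi DW d and VI dw D, are the double crossovers. Comparing them with the parentals, only the vi allele has switched, so vi is the middle locus and the order is d – vi – dw.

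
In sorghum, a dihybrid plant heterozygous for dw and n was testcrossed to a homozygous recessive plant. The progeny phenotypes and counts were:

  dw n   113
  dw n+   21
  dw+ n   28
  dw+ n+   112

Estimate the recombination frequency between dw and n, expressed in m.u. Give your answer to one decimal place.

17.9 m.u.

The two most frequent classes, dw+ n+ (112) and dw n (113), are the parental types, so the F1 was dw+ n+ / dw n.
The recombinant classes are dw+ n and dw n+: 28 + 21 = 49.
Recombination frequency = 49/274 = 0.1788 ≈ 17.9%, i.e. 17.9 m.u.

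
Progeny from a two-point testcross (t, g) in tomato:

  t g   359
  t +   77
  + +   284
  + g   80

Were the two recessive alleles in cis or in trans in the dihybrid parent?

The two most frequent classes are + + (284) and t g (359); these are the parental (non-recombinant) types.
So the F1 carried + + on one chromosome and t g on the other — the recessive alleles are on the same chromosome (cis / coupling).

cis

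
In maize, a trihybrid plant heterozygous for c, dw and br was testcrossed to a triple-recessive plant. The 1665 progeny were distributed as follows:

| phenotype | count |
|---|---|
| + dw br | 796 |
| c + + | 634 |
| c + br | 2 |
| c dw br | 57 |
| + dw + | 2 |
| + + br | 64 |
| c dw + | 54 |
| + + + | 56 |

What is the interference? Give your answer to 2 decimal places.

The two most frequent reciprocal classes, c + + and + dw br, are the parental types, so the F1 was c + + / + dw br.
The two rarest classes, c + br and + dw +, are the double crossovers. Comparing them with the parentals, only the br allele has switched, so br is the middle locus and the order is c – br – dw.
c–br: (113 + 4)/1665 = 0.0703; br–dw: (118 + 4)/1665 = 0.0733.
Expected DCO frequency = 0.0703 × 0.0733 ≈ 0.00515; observed = 4/1665 ≈ 0.00240.
Coefficient of coincidence = 0.00240/0.00515 ≈ 0.47; interference = 1 − 0.47 = 0.53.

0.53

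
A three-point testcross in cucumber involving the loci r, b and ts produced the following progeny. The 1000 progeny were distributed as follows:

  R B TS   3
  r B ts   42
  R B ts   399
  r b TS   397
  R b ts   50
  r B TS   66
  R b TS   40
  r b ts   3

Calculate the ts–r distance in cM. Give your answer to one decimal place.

8.8 cM

The two most frequent reciprocal classes, r b TS and R B ts, are the parental types, so the F1 was r b TS / R B ts.
The two rarest classes, r b ts and R B TS, are the double crossovers. Comparing them with the parentals, only the ts allele has switched, so ts is the middle locus and the order is r – ts – b.
Crossovers in the r–ts interval produce the single-crossover classes R b TS and r B ts (40 + 42 = 82) plus the double crossovers (6).
RF(r–ts) = (82 + 6) / 1000 = 88/1000 = 0.0880 → 8.8 cM.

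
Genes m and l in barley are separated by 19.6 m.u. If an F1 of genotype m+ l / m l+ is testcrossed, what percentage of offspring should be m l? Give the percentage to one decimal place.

A map distance of 19.6 m.u. corresponds to a recombination frequency of 0.196.
The F1 is m+ l / m l+, so m l is a recombinant gamete class with expected frequency r/2 = 0.196/2 = 0.0980.
That is 0.0980 = 9.8% of the progeny.

9.8%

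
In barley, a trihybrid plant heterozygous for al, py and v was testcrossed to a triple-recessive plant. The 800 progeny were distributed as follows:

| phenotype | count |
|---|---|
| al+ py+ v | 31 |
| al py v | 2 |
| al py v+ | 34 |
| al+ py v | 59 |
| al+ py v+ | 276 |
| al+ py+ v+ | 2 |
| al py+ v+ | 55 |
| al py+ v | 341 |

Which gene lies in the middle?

The two most frequent reciprocal classes, al+ py v+ and al py+ v, are the parental types, so the F1 was al+ py v+ / al py+ v.
The two rarest classes, al+ py+ v+ and al py v, are the double crossovers. Comparing them with the parentals, only the py allele has switched, so py is the middle locus and the order is al – py – v.

py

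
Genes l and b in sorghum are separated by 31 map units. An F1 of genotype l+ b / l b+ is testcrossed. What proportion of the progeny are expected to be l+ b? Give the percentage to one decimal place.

A map distance of 31 map units corresponds to a recombination frequency of 0.310.
The F1 is l+ b / l b+, so l+ b is a parental gamete class with expected frequency (1 − r)/2 = 0.690/2 = 0.3450.
That is 0.3450 = 34.5% of the progeny.

34.5%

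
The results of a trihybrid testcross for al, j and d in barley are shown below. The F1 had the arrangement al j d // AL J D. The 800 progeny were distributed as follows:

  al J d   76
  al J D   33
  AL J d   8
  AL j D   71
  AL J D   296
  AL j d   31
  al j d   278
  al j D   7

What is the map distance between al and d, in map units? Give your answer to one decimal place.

The two rarest classes, al j D and AL J d, are the double crossovers. Comparing them with the parentals, only the d allele has switched, so d is the middle locus and the order is j – d – al.
Crossovers in the d–al interval produce the single-crossover classes AL j d and al J D (31 + 33 = 64) plus the double crossovers (15).
RF(d–al) = (64 + 15) / 800 = 79/800 = 0.0988 → 9.9 map units.

9.9 map units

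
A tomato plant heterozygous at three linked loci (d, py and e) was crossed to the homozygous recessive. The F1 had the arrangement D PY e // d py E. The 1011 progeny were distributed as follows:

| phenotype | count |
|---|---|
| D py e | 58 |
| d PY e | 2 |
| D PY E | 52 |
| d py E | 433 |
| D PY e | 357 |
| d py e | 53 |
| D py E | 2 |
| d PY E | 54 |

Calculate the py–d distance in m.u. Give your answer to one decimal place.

11.5 m.u.

The two rarest classes, d PY e and D py E, are the double crossovers. Comparing them with the parentals, only the d allele has switched, so d is the middle locus and the order is py – d – e.
Crossovers in the py–d interval produce the single-crossover classes D py e and d PY E (58 + 54 = 112) plus the double crossovers (4).
RF(py–d) = (112 + 4) / 1011 = 116/1011 = 0.1147 → 11.5 m.u.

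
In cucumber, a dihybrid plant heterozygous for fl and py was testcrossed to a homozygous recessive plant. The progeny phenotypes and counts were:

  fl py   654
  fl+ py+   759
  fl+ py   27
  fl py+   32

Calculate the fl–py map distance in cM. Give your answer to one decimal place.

4.0 cM

The two most frequent classes, fl+ py+ (759) and fl py (654), are the parental types, so the F1 was fl+ py+ / fl py.
The recombinant classes are fl+ py and fl py+: 27 + 32 = 59.
Recombination frequency = 59/1472 = 0.0401 ≈ 4.0%, i.e. 4.0 cM.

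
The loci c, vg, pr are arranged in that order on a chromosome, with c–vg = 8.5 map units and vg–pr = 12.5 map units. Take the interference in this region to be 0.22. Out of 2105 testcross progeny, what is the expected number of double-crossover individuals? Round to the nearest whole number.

17

Map distances give recombination frequencies of 0.085 and 0.125 for the two intervals.
With interference 0.22 (so coincidence = 0.78), expected double-crossover frequency = 0.085 × 0.125 × 0.78 = 0.00829.
Expected number = 0.00829 × 2105 = 17.45 ≈ 17.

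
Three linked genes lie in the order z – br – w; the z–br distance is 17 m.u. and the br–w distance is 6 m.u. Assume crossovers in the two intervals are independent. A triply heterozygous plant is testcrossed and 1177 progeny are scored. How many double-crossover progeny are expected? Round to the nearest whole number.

12

Map distances give recombination frequencies of 0.170 and 0.060 for the two intervals.
With no interference, expected double-crossover frequency = 0.170 × 0.060 = 0.01020.
Expected number = 0.01020 × 1177 = 12.01 ≈ 12.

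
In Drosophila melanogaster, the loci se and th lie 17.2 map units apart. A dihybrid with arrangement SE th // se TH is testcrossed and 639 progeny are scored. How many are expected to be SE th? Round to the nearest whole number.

265

A map distance of 17.2 map units corresponds to a recombination frequency of 0.172.
The F1 is SE th / se TH, so SE th is a parental gamete class with expected frequency (1 − r)/2 = 0.828/2 = 0.4140.
Expected number = 0.4140 × 639 = 264.55 ≈ 265.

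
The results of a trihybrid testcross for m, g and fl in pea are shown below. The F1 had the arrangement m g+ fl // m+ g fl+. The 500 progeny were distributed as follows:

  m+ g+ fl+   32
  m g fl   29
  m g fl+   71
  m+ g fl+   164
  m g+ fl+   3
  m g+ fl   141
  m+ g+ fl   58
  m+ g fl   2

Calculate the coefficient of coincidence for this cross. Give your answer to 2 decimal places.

The two rarest classes, m g+ fl+ and m+ g fl, are the double crossovers. Comparing them with the parentals, only the fl allele has switched, so fl is the middle locus and the order is g – fl – m.
g–fl: (61 + 5)/500 = 0.1320; fl–m: (129 + 5)/500 = 0.2680.
Expected DCO frequency = 0.1320 × 0.2680 ≈ 0.03538; observed = 5/500 ≈ 0.01000.
Coefficient of coincidence = 0.01000/0.03538 ≈ 0.28.

0.28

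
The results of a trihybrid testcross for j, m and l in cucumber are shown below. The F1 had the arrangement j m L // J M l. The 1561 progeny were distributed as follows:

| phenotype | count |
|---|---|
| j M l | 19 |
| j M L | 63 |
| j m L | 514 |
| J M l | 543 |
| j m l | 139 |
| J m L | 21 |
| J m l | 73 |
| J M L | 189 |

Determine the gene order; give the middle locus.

The two rarest classes, J m L and j M l, are the double crossovers. Comparing them with the parentals, only the j allele has switched, so j is the middle locus and the order is m – j – l.

j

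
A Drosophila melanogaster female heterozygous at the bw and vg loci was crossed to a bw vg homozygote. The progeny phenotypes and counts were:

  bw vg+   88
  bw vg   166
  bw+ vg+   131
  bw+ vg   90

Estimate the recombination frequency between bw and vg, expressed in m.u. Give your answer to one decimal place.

37.5 m.u.

The two most frequent classes, bw+ vg+ (131) and bw vg (166), are the parental types, so the F1 was bw+ vg+ / bw vg.
The recombinant classes are bw+ vg and bw vg+: 90 + 88 = 178.
Recombination frequency = 178/475 = 0.3747 ≈ 37.5%, i.e. 37.5 m.u.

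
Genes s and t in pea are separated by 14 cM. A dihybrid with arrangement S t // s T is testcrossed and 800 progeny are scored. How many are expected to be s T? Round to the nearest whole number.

344

A map distance of 14 cM corresponds to a recombination frequency of 0.140.
The F1 is S t / s T, so s T is a parental gamete class with expected frequency (1 − r)/2 = 0.860/2 = 0.4300.
Expected number = 0.4300 × 800 = 344.00 ≈ 344.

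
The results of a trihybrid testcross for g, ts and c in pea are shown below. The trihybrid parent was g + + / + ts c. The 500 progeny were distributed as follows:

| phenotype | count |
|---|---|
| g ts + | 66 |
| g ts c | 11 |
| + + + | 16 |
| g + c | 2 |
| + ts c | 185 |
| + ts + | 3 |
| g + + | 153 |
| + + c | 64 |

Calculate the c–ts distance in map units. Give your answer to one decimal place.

27.0 map units

The two rarest classes, g + c and + ts +, are the double crossovers. Comparing them with the parentals, only the c allele has switched, so c is the middle locus and the order is g – c – ts.
Crossovers in the c–ts interval produce the single-crossover classes g ts + and + + c (66 + 64 = 130) plus the double crossovers (5).
RF(c–ts) = (130 + 5) / 500 = 135/500 = 0.2700 → 27.0 map units.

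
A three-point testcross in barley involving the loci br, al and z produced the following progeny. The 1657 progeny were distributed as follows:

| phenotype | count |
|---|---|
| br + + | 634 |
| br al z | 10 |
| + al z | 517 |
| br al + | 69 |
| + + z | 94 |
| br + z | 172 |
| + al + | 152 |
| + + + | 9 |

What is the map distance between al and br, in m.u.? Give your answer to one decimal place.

11.0 m.u.

The two most frequent reciprocal classes, + al z and br + +, are the parental types, so the F1 was + al z / br + +.
The two rarest classes, br al z and + + +, are the double crossovers. Comparing them with the parentals, only the br allele has switched, so br is the middle locus and the order is al – br – z.
Crossovers in the al–br interval produce the single-crossover classes + + z and br al + (94 + 69 = 163) plus the double crossovers (19).
RF(al–br) = (163 + 19) / 1657 = 182/1657 = 0.1098 → 11.0 m.u.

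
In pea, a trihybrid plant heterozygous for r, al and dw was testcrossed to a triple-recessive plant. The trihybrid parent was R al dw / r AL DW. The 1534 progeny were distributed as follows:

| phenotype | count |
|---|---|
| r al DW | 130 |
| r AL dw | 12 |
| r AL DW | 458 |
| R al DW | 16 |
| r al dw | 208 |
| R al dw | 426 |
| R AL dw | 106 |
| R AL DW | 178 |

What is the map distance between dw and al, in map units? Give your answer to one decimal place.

The two rarest classes, R al DW and r AL dw, are the double crossovers. Comparing them with the parentals, only the dw allele has switched, so dw is the middle locus and the order is r – dw – al.
Crossovers in the dw–al interval produce the single-crossover classes R AL dw and r al DW (106 + 130 = 236) plus the double crossovers (28).
RF(dw–al) = (236 + 28) / 1534 = 264/1534 = 0.1721 → 17.2 map units.

17.2 map units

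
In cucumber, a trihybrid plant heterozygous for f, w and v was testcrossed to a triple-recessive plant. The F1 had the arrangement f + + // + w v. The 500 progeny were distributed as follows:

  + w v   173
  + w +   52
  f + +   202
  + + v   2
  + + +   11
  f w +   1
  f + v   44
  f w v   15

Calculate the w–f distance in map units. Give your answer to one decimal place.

The two rarest classes, f w + and + + v, are the double crossovers. Comparing them with the parentals, only the w allele has switched, so w is the middle locus and the order is f – w – v.
Crossovers in the f–w interval produce the single-crossover classes + + + and f w v (11 + 15 = 26) plus the double crossovers (3).
RF(f–w) = (26 + 3) / 500 = 29/500 = 0.0580 → 5.8 map units.

5.8 map units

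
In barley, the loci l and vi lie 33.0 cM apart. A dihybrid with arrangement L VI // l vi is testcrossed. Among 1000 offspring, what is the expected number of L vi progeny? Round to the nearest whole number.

165

A map distance of 33.0 cM corresponds to a recombination frequency of 0.330.
The F1 is L VI / l vi, so L vi is a recombinant gamete class with expected frequency r/2 = 0.330/2 = 0.1650.
Expected number = 0.1650 × 1000 = 165.00 ≈ 165.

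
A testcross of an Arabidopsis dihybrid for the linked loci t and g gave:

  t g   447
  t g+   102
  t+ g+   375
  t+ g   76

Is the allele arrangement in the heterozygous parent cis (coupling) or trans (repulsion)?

cis

The two most frequent classes are t+ g+ (375) and t g (447); these are the parental (non-recombinant) types.
So the F1 carried t+ g+ on one chromosome and t g on the other — the recessive alleles are on the same chromosome (cis / coupling).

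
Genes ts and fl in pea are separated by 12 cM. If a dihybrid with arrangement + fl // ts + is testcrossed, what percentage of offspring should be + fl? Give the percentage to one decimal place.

A map distance of 12 cM corresponds to a recombination frequency of 0.120.
The F1 is + fl / ts +, so + fl is a parental gamete class with expected frequency (1 − r)/2 = 0.880/2 = 0.4400.
That is 0.4400 = 44.0% of the progeny.

44.0%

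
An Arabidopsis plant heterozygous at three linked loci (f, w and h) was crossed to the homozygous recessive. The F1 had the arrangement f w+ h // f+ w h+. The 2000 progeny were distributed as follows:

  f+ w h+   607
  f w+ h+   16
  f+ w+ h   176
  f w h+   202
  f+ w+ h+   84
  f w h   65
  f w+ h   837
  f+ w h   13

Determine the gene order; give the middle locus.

h

The two rarest classes, f w+ h+ and f+ w h, are the double crossovers. Comparing them with the parentals, only the h allele has switched, so h is the middle locus and the order is w – h – f.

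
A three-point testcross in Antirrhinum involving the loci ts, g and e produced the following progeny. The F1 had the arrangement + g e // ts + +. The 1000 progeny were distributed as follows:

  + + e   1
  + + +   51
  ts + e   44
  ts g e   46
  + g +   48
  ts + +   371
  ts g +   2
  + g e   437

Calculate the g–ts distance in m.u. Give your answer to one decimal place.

The two rarest classes, + + e and ts g +, are the double crossovers. Comparing them with the parentals, only the g allele has switched, so g is the middle locus and the order is e – g – ts.
Crossovers in the g–ts interval produce the single-crossover classes ts g e and + + + (46 + 51 = 97) plus the double crossovers (3).
RF(g–ts) = (97 + 3) / 1000 = 100/1000 = 0.1000 → 10.0 m.u.

10.0 m.u.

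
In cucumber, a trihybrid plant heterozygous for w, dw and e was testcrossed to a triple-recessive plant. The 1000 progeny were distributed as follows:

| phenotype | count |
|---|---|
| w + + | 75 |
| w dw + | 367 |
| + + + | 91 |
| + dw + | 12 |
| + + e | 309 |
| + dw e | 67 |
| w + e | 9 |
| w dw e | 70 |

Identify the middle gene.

w

The two most frequent reciprocal classes, w dw + and + + e, are the parental types, so the F1 was w dw + / + + e.
The two rarest classes, + dw + and w + e, are the double crossovers. Comparing them with the parentals, only the w allele has switched, so w is the middle locus and the order is dw – w – e.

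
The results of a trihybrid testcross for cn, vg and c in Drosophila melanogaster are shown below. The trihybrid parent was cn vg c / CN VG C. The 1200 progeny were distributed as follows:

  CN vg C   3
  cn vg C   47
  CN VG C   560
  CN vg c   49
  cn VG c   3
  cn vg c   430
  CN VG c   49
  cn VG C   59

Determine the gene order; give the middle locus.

The two rarest classes, cn VG c and CN vg C, are the double crossovers. Comparing them with the parentals, only the vg allele has switched, so vg is the middle locus and the order is cn – vg – c.

vg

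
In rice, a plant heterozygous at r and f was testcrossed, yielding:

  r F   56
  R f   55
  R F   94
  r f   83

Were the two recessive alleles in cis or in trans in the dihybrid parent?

cis

The two most frequent classes are R F (94) and r f (83); these are the parental (non-recombinant) types.
So the F1 carried R F on one chromosome and r f on the other — the recessive alleles are on the same chromosome (cis / coupling).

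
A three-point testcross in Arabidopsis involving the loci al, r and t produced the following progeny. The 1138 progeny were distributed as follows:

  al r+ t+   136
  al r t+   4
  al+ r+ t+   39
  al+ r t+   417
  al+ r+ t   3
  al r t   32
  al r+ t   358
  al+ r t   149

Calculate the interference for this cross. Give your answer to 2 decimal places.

The two most frequent reciprocal classes, al r+ t and al+ r t+, are the parental types, so the F1 was al r+ t / al+ r t+.
The two rarest classes, al+ r+ t and al r t+, are the double crossovers. Comparing them with the parentals, only the al allele has switched, so al is the middle locus and the order is t – al – r.
t–al: (285 + 7)/1138 = 0.2566; al–r: (71 + 7)/1138 = 0.0685.
Expected DCO frequency = 0.2566 × 0.0685 ≈ 0.01758; observed = 7/1138 ≈ 0.00615.
Coefficient of coincidence = 0.00615/0.01758 ≈ 0.35; interference = 1 − 0.35 = 0.65.

0.65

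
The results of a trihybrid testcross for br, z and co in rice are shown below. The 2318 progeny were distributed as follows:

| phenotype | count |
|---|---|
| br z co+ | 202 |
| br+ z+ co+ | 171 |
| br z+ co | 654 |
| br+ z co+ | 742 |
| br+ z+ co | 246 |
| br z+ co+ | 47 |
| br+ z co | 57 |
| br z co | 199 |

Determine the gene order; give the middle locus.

The two most frequent reciprocal classes, br+ z co+ and br z+ co, are the parental types, so the F1 was br+ z co+ / br z+ co.
The two rarest classes, br+ z co and br z+ co+, are the double crossovers. Comparing them with the parentals, only the co allele has switched, so co is the middle locus and the order is br – co – z.

co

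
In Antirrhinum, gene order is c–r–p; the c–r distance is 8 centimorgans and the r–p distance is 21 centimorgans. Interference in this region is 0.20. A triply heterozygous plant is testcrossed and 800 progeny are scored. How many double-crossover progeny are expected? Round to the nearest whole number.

Map distances give recombination frequencies of 0.080 and 0.210 for the two intervals.
With interference 0.20 (so coincidence = 0.80), expected double-crossover frequency = 0.080 × 0.210 × 0.80 = 0.01344.
Expected number = 0.01344 × 800 = 10.75 ≈ 11.

11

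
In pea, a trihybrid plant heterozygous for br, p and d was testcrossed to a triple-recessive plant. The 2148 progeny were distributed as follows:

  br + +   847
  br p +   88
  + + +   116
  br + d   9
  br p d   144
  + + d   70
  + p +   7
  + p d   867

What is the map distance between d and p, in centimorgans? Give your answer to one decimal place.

8.1 centimorgans

The two most frequent reciprocal classes, br + + and + p d, are the parental types, so the F1 was br + + / + p d.
The two rarest classes, br + d and + p +, are the double crossovers. Comparing them with the parentals, only the d allele has switched, so d is the middle locus and the order is br – d – p.
Crossovers in the d–p interval produce the single-crossover classes br p + and + + d (88 + 70 = 158) plus the double crossovers (16).
RF(d–p) = (158 + 16) / 2148 = 174/2148 = 0.0810 → 8.1 centimorgans.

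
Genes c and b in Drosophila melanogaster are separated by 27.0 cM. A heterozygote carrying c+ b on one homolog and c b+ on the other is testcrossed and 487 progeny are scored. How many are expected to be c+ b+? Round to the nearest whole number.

A map distance of 27.0 cM corresponds to a recombination frequency of 0.270.
The F1 is c+ b / c b+, so c+ b+ is a recombinant gamete class with expected frequency r/2 = 0.270/2 = 0.1350.
Expected number = 0.1350 × 487 = 65.75 ≈ 66.

66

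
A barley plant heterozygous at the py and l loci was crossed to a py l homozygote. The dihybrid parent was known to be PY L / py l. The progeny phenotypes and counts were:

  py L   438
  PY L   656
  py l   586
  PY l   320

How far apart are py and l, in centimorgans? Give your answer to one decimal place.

The recombinant classes are PY l and py L: 320 + 438 = 758.
Recombination frequency = 758/2000 = 0.3790 ≈ 37.9%, i.e. 37.9 centimorgans.

37.9 centimorgans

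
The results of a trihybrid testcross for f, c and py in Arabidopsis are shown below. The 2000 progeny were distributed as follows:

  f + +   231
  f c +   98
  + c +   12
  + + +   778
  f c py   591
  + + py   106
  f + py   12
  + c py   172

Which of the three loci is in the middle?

c

The two most frequent reciprocal classes, f c py and + + +, are the parental types, so the F1 was f c py / + + +.
The two rarest classes, f + py and + c +, are the double crossovers. Comparing them with the parentals, only the c allele has switched, so c is the middle locus and the order is f – c – py.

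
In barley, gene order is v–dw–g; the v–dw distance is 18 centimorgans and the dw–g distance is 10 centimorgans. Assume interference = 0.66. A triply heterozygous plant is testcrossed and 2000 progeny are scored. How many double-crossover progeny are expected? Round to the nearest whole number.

12

Map distances give recombination frequencies of 0.180 and 0.100 for the two intervals.
With interference 0.66 (so coincidence = 0.34), expected double-crossover frequency = 0.180 × 0.100 × 0.34 = 0.00612.
Expected number = 0.00612 × 2000 = 12.24 ≈ 12.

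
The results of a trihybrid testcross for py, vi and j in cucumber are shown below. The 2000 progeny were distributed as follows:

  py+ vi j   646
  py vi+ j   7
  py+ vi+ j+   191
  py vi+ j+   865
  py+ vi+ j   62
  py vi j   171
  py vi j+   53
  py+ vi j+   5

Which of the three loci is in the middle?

j

The two most frequent reciprocal classes, py vi+ j+ and py+ vi j, are the parental types, so the F1 was py vi+ j+ / py+ vi j.
The two rarest classes, py vi+ j and py+ vi j+, are the double crossovers. Comparing them with the parentals, only the j allele has switched, so j is the middle locus and the order is vi – j – py.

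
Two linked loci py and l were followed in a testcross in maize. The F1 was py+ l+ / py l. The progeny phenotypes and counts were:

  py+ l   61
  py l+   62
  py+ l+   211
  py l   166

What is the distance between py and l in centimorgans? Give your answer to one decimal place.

The recombinant classes are py+ l and py l+: 61 + 62 = 123.
Recombination frequency = 123/500 = 0.2460 ≈ 24.6%, i.e. 24.6 centimorgans.

24.6 centimorgans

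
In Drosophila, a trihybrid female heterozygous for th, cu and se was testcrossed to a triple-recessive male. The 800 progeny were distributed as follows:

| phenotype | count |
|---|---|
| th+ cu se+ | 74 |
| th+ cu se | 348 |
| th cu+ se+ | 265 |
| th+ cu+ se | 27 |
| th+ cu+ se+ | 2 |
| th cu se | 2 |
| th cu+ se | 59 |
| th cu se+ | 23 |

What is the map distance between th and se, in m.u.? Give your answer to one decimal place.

The two most frequent reciprocal classes, th+ cu se and th cu+ se+, are the parental types, so the F1 was th+ cu se / th cu+ se+.
The two rarest classes, th cu se and th+ cu+ se+, are the double crossovers. Comparing them with the parentals, only the th allele has switched, so th is the middle locus and the order is cu – th – se.
Crossovers in the th–se interval produce the single-crossover classes th+ cu se+ and th cu+ se (74 + 59 = 133) plus the double crossovers (4).
RF(th–se) = (133 + 4) / 800 = 137/800 = 0.1713 → 17.1 m.u.

17.1 m.u.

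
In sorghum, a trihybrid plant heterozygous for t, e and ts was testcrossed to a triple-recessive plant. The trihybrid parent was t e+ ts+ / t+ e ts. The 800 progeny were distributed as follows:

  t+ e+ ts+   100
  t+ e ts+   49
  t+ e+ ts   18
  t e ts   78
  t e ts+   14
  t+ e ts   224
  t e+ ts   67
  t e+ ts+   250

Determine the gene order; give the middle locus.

The two rarest classes, t e ts+ and t+ e+ ts, are the double crossovers. Comparing them with the parentals, only the e allele has switched, so e is the middle locus and the order is t – e – ts.

e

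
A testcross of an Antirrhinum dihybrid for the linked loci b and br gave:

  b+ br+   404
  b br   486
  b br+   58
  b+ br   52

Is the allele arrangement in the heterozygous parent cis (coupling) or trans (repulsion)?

The two most frequent classes are b+ br+ (404) and b br (486); these are the parental (non-recombinant) types.
So the F1 carried b+ br+ on one chromosome and b br on the other — the recessive alleles are on the same chromosome (cis / coupling).

cis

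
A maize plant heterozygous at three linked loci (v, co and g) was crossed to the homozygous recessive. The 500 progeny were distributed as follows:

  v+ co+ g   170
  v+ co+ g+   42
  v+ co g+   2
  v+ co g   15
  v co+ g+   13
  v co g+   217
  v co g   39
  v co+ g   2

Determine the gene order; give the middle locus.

The two most frequent reciprocal classes, v co g+ and v+ co+ g, are the parental types, so the F1 was v co g+ / v+ co+ g.
The two rarest classes, v+ co g+ and v co+ g, are the double crossovers. Comparing them with the parentals, only the v allele has switched, so v is the middle locus and the order is co – v – g.

v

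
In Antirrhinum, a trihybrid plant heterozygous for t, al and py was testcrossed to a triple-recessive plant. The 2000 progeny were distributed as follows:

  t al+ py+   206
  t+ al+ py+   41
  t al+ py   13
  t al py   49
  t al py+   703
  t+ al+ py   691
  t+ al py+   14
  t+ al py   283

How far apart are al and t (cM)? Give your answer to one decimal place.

The two most frequent reciprocal classes, t+ al+ py and t al py+, are the parental types, so the F1 was t+ al+ py / t al py+.
The two rarest classes, t al+ py and t+ al py+, are the double crossovers. Comparing them with the parentals, only the t allele has switched, so t is the middle locus and the order is py – t – al.
Crossovers in the t–al interval produce the single-crossover classes t+ al py and t al+ py+ (283 + 206 = 489) plus the double crossovers (27).
RF(t–al) = (489 + 27) / 2000 = 516/2000 = 0.2580 → 25.8 cM.

25.8 cM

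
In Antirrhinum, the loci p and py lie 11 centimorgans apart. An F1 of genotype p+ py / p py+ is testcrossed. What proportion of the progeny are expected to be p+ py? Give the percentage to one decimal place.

A map distance of 11 centimorgans corresponds to a recombination frequency of 0.110.
The F1 is p+ py / p py+, so p+ py is a parental gamete class with expected frequency (1 − r)/2 = 0.890/2 = 0.4450.
That is 0.4450 = 44.5% of the progeny.

44.5%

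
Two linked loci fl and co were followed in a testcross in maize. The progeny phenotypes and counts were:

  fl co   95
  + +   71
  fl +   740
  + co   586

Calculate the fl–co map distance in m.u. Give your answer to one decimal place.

The two most frequent classes, + co (586) and fl + (740), are the parental types, so the F1 was + co / fl +.
The recombinant classes are + + and fl co: 71 + 95 = 166.
Recombination frequency = 166/1492 = 0.1113 ≈ 11.1%, i.e. 11.1 m.u.

11.1 m.u.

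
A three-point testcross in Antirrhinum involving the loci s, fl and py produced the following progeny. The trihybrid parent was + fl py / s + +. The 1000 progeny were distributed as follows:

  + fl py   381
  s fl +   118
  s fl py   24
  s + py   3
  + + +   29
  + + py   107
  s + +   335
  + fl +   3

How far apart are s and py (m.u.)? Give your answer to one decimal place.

The two rarest classes, + fl + and s + py, are the double crossovers. Comparing them with the parentals, only the py allele has switched, so py is the middle locus and the order is s – py – fl.
Crossovers in the s–py interval produce the single-crossover classes s fl py and + + + (24 + 29 = 53) plus the double crossovers (6).
RF(s–py) = (53 + 6) / 1000 = 59/1000 = 0.0590 → 5.9 m.u.

5.9 m.u.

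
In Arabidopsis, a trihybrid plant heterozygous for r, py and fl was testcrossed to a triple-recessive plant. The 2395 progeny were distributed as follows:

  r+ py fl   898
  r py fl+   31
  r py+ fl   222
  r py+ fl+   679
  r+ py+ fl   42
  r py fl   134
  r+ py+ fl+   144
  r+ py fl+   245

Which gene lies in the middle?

The two most frequent reciprocal classes, r+ py fl and r py+ fl+, are the parental types, so the F1 was r+ py fl / r py+ fl+.
The two rarest classes, r+ py+ fl and r py fl+, are the double crossovers. Comparing them with the parentals, only the py allele has switched, so py is the middle locus and the order is r – py – fl.

py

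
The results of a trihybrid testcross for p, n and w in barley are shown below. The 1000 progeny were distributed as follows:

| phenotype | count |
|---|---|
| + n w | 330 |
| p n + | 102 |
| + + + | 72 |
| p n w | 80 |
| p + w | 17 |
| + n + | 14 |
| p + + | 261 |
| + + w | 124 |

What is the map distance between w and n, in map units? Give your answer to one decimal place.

25.7 map units

The two most frequent reciprocal classes, + n w and p + +, are the parental types, so the F1 was + n w / p + +.
The two rarest classes, + n + and p + w, are the double crossovers. Comparing them with the parentals, only the w allele has switched, so w is the middle locus and the order is p – w – n.
Crossovers in the w–n interval produce the single-crossover classes + + w and p n + (124 + 102 = 226) plus the double crossovers (31).
RF(w–n) = (226 + 31) / 1000 = 257/1000 = 0.2570 → 25.7 map units.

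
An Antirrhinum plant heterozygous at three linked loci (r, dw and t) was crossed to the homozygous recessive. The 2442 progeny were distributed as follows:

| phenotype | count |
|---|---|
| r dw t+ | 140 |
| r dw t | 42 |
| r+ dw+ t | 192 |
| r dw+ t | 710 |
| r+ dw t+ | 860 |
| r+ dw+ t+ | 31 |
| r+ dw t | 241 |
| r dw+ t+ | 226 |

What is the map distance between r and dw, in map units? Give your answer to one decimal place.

The two most frequent reciprocal classes, r+ dw t+ and r dw+ t, are the parental types, so the F1 was r+ dw t+ / r dw+ t.
The two rarest classes, r+ dw+ t+ and r dw t, are the double crossovers. Comparing them with the parentals, only the dw allele has switched, so dw is the middle locus and the order is t – dw – r.
Crossovers in the dw–r interval produce the single-crossover classes r dw t+ and r+ dw+ t (140 + 192 = 332) plus the double crossovers (73).
RF(dw–r) = (332 + 73) / 2442 = 405/2442 = 0.1658 → 16.6 map units.

16.6 map units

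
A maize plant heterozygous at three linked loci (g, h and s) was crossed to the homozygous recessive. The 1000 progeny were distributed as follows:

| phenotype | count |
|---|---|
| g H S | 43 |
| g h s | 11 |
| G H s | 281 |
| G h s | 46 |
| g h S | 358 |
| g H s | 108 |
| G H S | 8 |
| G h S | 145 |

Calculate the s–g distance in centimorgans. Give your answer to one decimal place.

The two most frequent reciprocal classes, g h S and G H s, are the parental types, so the F1 was g h S / G H s.
The two rarest classes, g h s and G H S, are the double crossovers. Comparing them with the parentals, only the s allele has switched, so s is the middle locus and the order is h – s – g.
Crossovers in the s–g interval produce the single-crossover classes G h S and g H s (145 + 108 = 253) plus the double crossovers (19).
RF(s–g) = (253 + 19) / 1000 = 272/1000 = 0.2720 → 27.2 centimorgans.

27.2 centimorgans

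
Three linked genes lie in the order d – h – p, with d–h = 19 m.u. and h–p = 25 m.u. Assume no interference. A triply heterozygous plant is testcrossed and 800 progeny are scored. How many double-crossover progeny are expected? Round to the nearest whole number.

Map distances give recombination frequencies of 0.190 and 0.250 for the two intervals.
With no interference, expected double-crossover frequency = 0.190 × 0.250 = 0.04750.
Expected number = 0.04750 × 800 = 38.00 ≈ 38.

38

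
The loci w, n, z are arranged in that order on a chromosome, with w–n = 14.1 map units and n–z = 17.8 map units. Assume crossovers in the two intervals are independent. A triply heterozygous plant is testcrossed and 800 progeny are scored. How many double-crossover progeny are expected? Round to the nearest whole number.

20

Map distances give recombination frequencies of 0.141 and 0.178 for the two intervals.
With no interference, expected double-crossover frequency = 0.141 × 0.178 = 0.02510.
Expected number = 0.02510 × 800 = 20.08 ≈ 20.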